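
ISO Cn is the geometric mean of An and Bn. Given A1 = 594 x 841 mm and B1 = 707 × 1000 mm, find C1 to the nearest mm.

Short side: √(594 · 707) = √419958 ≈ 648.0 → 648 mm
Long side: √(841 · 1000) = √841000 ≈ 917.1 → 917 mm

648 × 917 mm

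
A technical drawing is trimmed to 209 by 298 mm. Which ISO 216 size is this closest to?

A4 (210 × 297 mm)

Aspect ratio 298/209 ≈ 1.426 — close to the ISO √2 ≈ 1.414.
In the A-series (A0 area = 1 m²): A4 = 210 × 297 mm.
Off by 2 mm total — nearest standard size.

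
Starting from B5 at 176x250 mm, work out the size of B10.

31 × 44 mm

B6: ⌊250/2⌋ × 176 = 125 × 176 mm
B7: ⌊176/2⌋ × 125 = 88 × 125 mm
B8: ⌊125/2⌋ × 88 = 62 × 88 mm
B9: ⌊88/2⌋ × 62 = 44 × 62 mm
B10: ⌊62/2⌋ × 44 = 31 × 44 mm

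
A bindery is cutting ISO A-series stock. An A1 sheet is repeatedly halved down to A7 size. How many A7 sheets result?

64

Each ISO step halves the sheet: 1 × A1 → 2 × A2 → 4 × A3 → 8 × A4 → …
From A1 to A7 is 6 halving steps: 2^6 = 64.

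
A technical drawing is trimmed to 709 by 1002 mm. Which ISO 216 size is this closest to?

B1 (707 × 1000 mm)

Aspect ratio 1002/709 ≈ 1.413 — close to the ISO √2 ≈ 1.414.
In the B-series (B0 = 1000 × 1414 mm): B1 = 707 × 1000 mm.
Off by 4 mm total — nearest standard size.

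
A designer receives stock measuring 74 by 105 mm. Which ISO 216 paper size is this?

A7 (74 × 105 mm)

Aspect ratio 105/74 ≈ 1.419 — close to the ISO √2 ≈ 1.414.
In the A-series (A0 area = 1 m²): A7 = 74 × 105 mm.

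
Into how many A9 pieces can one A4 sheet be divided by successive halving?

Each ISO step halves the sheet: 1 × A4 → 2 × A5 → 4 × A6 → 8 × A7 → …
From A4 to A9 is 5 halving steps: 2^5 = 32.

32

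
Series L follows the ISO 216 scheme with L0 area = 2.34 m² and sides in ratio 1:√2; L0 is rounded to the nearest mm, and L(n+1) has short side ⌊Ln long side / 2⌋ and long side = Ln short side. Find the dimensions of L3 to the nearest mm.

Let L0's short side be w mm. w · w√2 = 2.34 m² = 2,340,000 mm², so w ≈ 1286.3 mm and w√2 ≈ 1819.1 mm → L0 = 1286 × 1819 mm.
L1: ⌊1819/2⌋ × 1286 = 909 × 1286 mm
L2: ⌊1286/2⌋ × 909 = 643 × 909 mm
L3: ⌊909/2⌋ × 643 = 454 × 643 mm

454 × 643 mm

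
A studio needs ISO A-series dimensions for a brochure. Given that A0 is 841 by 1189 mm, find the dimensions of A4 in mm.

A1: ⌊1189/2⌋ × 841 = 594 × 841 mm
A2: ⌊841/2⌋ × 594 = 420 × 594 mm
A3: ⌊594/2⌋ × 420 = 297 × 420 mm
A4: ⌊420/2⌋ × 297 = 210 × 297 mm

210 × 297 mm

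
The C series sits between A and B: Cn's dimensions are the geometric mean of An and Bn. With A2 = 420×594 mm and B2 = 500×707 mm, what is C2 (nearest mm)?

458 × 648 mm

Short side: √(420 · 500) = √210000 ≈ 458.3 → 458 mm
Long side: √(594 · 707) = √419958 ≈ 648.0 → 648 mm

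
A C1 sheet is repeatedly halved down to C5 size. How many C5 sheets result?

16

Each ISO step halves the sheet: 1 × C1 → 2 × C2 → 4 × C3 → 8 × C4 → …
From C1 to C5 is 4 halving steps: 2^4 = 16.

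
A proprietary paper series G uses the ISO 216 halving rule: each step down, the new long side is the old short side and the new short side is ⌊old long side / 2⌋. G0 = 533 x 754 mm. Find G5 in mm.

94 × 133 mm

G1: ⌊754/2⌋ × 533 = 377 × 533 mm
G2: ⌊533/2⌋ × 377 = 266 × 377 mm
G3: ⌊377/2⌋ × 266 = 188 × 266 mm
G4: ⌊266/2⌋ × 188 = 133 × 188 mm
G5: ⌊188/2⌋ × 133 = 94 × 133 mm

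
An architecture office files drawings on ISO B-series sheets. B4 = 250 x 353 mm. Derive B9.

44 × 62 mm

B5: ⌊353/2⌋ × 250 = 176 × 250 mm
B6: ⌊250/2⌋ × 176 = 125 × 176 mm
B7: ⌊176/2⌋ × 125 = 88 × 125 mm
B8: ⌊125/2⌋ × 88 = 62 × 88 mm
B9: ⌊88/2⌋ × 62 = 44 × 62 mm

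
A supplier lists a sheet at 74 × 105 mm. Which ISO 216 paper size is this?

A7 (74 × 105 mm)

Aspect ratio 105/74 ≈ 1.419 — close to the ISO √2 ≈ 1.414.
In the A-series (A0 area = 1 m²): A7 = 74 × 105 mm.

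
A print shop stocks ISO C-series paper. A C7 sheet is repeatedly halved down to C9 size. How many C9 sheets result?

C7 = 81 × 114 mm; C9 = 40 × 57 mm.
Each halving step doubles the count; 2 steps from C7 to C9.
2^2 = 4.

4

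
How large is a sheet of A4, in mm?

210 × 297 mm

A0 = 841 × 1189 mm (A0 has area 1 m², aspect 1:√2).
A1: ⌊1189/2⌋ × 841 = 594 × 841 mm
A2: ⌊841/2⌋ × 594 = 420 × 594 mm
A3: ⌊594/2⌋ × 420 = 297 × 420 mm
A4: ⌊420/2⌋ × 297 = 210 × 297 mm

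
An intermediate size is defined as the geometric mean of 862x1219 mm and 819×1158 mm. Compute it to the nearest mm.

Short side: √(862 · 819) = √705978 ≈ 840.2 → 840 mm
Long side: √(1219 · 1158) = √1411602 ≈ 1188.1 → 1188 mm

840 × 1188 mm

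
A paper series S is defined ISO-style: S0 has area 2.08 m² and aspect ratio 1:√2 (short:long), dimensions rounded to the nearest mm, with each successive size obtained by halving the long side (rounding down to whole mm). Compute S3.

Let S0's short side be w mm. w · w√2 = 2.08 m² = 2,080,000 mm², so w ≈ 1212.8 mm and w√2 ≈ 1715.1 mm → S0 = 1213 × 1715 mm.
S1: ⌊1715/2⌋ × 1213 = 857 × 1213 mm
S2: ⌊1213/2⌋ × 857 = 606 × 857 mm
S3: ⌊857/2⌋ × 606 = 428 × 606 mm

428 × 606 mm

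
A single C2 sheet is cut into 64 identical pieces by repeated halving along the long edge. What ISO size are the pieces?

64 = 2^6, so 6 halving steps.
C2 → C3 → … → C8 after 6 steps.

C8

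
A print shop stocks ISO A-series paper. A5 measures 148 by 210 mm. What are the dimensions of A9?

37 × 52 mm

A6: ⌊210/2⌋ × 148 = 105 × 148 mm
A7: ⌊148/2⌋ × 105 = 74 × 105 mm
A8: ⌊105/2⌋ × 74 = 52 × 74 mm
A9: ⌊74/2⌋ × 52 = 37 × 52 mm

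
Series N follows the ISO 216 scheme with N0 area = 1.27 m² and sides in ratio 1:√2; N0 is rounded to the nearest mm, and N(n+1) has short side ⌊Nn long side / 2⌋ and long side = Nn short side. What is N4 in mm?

Let N0's short side be w mm. w · w√2 = 1.27 m² = 1,270,000 mm², so w ≈ 947.6 mm and w√2 ≈ 1340.2 mm → N0 = 948 × 1340 mm.
N1: ⌊1340/2⌋ × 948 = 670 × 948 mm
N2: ⌊948/2⌋ × 670 = 474 × 670 mm
N3: ⌊670/2⌋ × 474 = 335 × 474 mm
N4: ⌊474/2⌋ × 335 = 237 × 335 mm

237 × 335 mm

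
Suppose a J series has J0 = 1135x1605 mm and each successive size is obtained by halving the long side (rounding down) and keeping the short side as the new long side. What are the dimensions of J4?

283 × 401 mm

J1: ⌊1605/2⌋ × 1135 = 802 × 1135 mm
J2: ⌊1135/2⌋ × 802 = 567 × 802 mm
J3: ⌊802/2⌋ × 567 = 401 × 567 mm
J4: ⌊567/2⌋ × 401 = 283 × 401 mm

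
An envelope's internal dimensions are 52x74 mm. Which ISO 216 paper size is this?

A8 (52 × 74 mm)

Aspect ratio 74/52 ≈ 1.423 — close to the ISO √2 ≈ 1.414.
In the A-series (A0 area = 1 m²): A8 = 52 × 74 mm.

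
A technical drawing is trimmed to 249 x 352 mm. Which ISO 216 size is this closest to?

Aspect ratio 352/249 ≈ 1.414 — close to the ISO √2 ≈ 1.414.
In the B-series (B0 = 1000 × 1414 mm): B4 = 250 × 353 mm.
Off by 2 mm total — nearest standard size.

B4 (250 × 353 mm)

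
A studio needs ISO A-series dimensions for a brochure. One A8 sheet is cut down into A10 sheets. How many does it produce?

4

A8 = 52 × 74 mm; A10 = 26 × 37 mm.
Each halving step doubles the count; 2 steps from A8 to A10.
2^2 = 4.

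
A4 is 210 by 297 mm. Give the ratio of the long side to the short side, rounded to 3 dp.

1.414

297 / 210 = 1.414
Matches √2 ≈ 1.414 — the ISO 216 defining ratio.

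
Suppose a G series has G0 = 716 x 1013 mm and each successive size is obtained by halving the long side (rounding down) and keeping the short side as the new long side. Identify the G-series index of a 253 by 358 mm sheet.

G0: 716 × 1013 mm
G1: 506 × 716 mm
G2: 358 × 506 mm
G3: 253 × 358 mm
G4: 179 × 253 mm
→ matches G3.

G3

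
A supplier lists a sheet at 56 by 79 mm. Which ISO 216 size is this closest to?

C8 (57 × 81 mm)

Aspect ratio 79/56 ≈ 1.411 — close to the ISO √2 ≈ 1.414.
In the C-series (envelope sizes, between A and B): C8 = 57 × 81 mm.
Off by 3 mm total — nearest standard size.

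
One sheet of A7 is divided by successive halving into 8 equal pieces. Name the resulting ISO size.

8 = 2^3, so 3 halving steps.
A7 → A8 → … → A10 after 3 steps.

A10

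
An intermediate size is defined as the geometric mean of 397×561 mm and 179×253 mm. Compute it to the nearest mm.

Short side: √(397 · 179) = √71063 ≈ 266.6 → 267 mm
Long side: √(561 · 253) = √141933 ≈ 376.7 → 377 mm

267 × 377 mm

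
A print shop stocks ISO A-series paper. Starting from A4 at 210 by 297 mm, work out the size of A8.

52 × 74 mm

A5: ⌊297/2⌋ × 210 = 148 × 210 mm
A6: ⌊210/2⌋ × 148 = 105 × 148 mm
A7: ⌊148/2⌋ × 105 = 74 × 105 mm
A8: ⌊105/2⌋ × 74 = 52 × 74 mm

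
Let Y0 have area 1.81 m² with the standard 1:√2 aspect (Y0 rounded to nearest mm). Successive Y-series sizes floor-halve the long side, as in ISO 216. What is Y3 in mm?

Let Y0's short side be w mm. w · w√2 = 1.81 m² = 1,810,000 mm², so w ≈ 1131.3 mm and w√2 ≈ 1599.9 mm → Y0 = 1131 × 1600 mm.
Y1: ⌊1600/2⌋ × 1131 = 800 × 1131 mm
Y2: ⌊1131/2⌋ × 800 = 565 × 800 mm
Y3: ⌊800/2⌋ × 565 = 400 × 565 mm

400 × 565 mm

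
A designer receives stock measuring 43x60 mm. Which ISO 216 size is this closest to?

B9 (44 × 62 mm)

Aspect ratio 60/43 ≈ 1.395 (ISO target is √2 ≈ 1.414).
In the B-series (B0 = 1000 × 1414 mm): B9 = 44 × 62 mm.
Off by 3 mm total — nearest standard size.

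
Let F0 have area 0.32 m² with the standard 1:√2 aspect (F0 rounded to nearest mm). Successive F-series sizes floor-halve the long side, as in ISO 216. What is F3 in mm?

168 × 238 mm

Let F0's short side be w mm. w · w√2 = 0.32 m² = 320,000 mm², so w ≈ 475.7 mm and w√2 ≈ 672.7 mm → F0 = 476 × 673 mm.
F1: ⌊673/2⌋ × 476 = 336 × 476 mm
F2: ⌊476/2⌋ × 336 = 238 × 336 mm
F3: ⌊336/2⌋ × 238 = 168 × 238 mm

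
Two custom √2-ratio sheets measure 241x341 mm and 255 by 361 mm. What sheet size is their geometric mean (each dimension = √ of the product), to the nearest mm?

Short side: √(241 · 255) = √61455 ≈ 247.9 → 248 mm
Long side: √(341 · 361) = √123101 ≈ 350.9 → 351 mm

248 × 351 mm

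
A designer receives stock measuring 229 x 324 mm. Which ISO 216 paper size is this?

Aspect ratio 324/229 ≈ 1.415 — close to the ISO √2 ≈ 1.414.
In the C-series (envelope sizes, between A and B): C4 = 229 × 324 mm.

C4 (229 × 324 mm)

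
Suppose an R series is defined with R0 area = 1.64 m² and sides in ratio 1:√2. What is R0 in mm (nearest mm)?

1077 × 1523 mm

Let the short side be w mm. Then w · w√2 = 1.64 m² = 1,640,000 mm².
w² = 1,640,000/√2, so w ≈ 1076.9 mm; long side = w√2 ≈ 1522.9 mm.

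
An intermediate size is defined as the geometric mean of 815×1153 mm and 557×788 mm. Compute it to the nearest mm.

674 × 953 mm

Short side: √(815 · 557) = √453955 ≈ 673.8 → 674 mm
Long side: √(1153 · 788) = √908564 ≈ 953.2 → 953 mm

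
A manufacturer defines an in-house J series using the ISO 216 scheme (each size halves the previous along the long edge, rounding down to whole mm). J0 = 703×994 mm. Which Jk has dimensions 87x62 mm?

J7

J0: 703 × 994 mm
J1: 497 × 703 mm
J2: 351 × 497 mm
J3: 248 × 351 mm
J4: 175 × 248 mm
J5: 124 × 175 mm
J6: 87 × 124 mm
J7: 62 × 87 mm
J8: 43 × 62 mm
→ matches J7.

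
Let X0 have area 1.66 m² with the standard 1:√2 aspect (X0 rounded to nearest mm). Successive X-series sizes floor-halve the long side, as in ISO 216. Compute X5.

191 × 270 mm

Let X0's short side be w mm. w · w√2 = 1.66 m² = 1,660,000 mm², so w ≈ 1083.4 mm and w√2 ≈ 1532.2 mm → X0 = 1083 × 1532 mm.
X1: ⌊1532/2⌋ × 1083 = 766 × 1083 mm
X2: ⌊1083/2⌋ × 766 = 541 × 766 mm
X3: ⌊766/2⌋ × 541 = 383 × 541 mm
X4: ⌊541/2⌋ × 383 = 270 × 383 mm
X5: ⌊383/2⌋ × 270 = 191 × 270 mm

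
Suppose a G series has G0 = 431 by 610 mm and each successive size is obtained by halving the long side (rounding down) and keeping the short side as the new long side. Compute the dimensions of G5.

76 × 107 mm

G1 = 305 × 431 mm (from G0 by 1 halving).
G2: ⌊431/2⌋ × 305 = 215 × 305 mm
G3: ⌊305/2⌋ × 215 = 152 × 215 mm
G4: ⌊215/2⌋ × 152 = 107 × 152 mm
G5: ⌊152/2⌋ × 107 = 76 × 107 mm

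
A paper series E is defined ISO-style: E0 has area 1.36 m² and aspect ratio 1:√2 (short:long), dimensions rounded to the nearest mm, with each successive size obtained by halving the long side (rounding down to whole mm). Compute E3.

346 × 490 mm

Let E0's short side be w mm. w · w√2 = 1.36 m² = 1,360,000 mm², so w ≈ 980.6 mm and w√2 ≈ 1386.8 mm → E0 = 981 × 1387 mm.
E1: ⌊1387/2⌋ × 981 = 693 × 981 mm
E2: ⌊981/2⌋ × 693 = 490 × 693 mm
E3: ⌊693/2⌋ × 490 = 346 × 490 mm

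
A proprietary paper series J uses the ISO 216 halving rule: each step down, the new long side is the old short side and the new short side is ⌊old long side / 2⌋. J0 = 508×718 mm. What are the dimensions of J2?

254 × 359 mm

J1: ⌊718/2⌋ × 508 = 359 × 508 mm
J2: ⌊508/2⌋ × 359 = 254 × 359 mm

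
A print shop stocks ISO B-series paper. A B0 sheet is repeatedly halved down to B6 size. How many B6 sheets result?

64

Each ISO step halves the sheet: 1 × B0 → 2 × B1 → 4 × B2 → 8 × B3 → …
From B0 to B6 is 6 halving steps: 2^6 = 64.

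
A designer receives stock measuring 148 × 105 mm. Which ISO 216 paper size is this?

A6 (105 × 148 mm)

Aspect ratio 148/105 ≈ 1.410 — close to the ISO √2 ≈ 1.414.
In the A-series (A0 area = 1 m²): A6 = 105 × 148 mm.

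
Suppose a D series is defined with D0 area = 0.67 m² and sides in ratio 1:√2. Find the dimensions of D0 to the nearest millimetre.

Let the short side be w mm. Then w · w√2 = 0.67 m² = 670,000 mm².
w² = 670,000/√2, so w ≈ 688.3 mm; long side = w√2 ≈ 973.4 mm.

688 × 973 mm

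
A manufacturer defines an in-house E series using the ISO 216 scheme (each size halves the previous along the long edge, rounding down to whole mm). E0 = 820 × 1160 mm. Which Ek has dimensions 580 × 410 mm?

E2

E0: 820 × 1160 mm
E1: 580 × 820 mm
E2: 410 × 580 mm
E3: 290 × 410 mm
→ matches E2.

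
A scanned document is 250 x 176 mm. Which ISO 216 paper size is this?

Aspect ratio 250/176 ≈ 1.420 — close to the ISO √2 ≈ 1.414.
In the B-series (B0 = 1000 × 1414 mm): B5 = 176 × 250 mm.

B5 (176 × 250 mm)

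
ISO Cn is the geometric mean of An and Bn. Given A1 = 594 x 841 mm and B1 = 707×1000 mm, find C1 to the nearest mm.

Short side: √(594 · 707) = √419958 ≈ 648.0 → 648 mm
Long side: √(841 · 1000) = √841000 ≈ 917.1 → 917 mm

648 × 917 mm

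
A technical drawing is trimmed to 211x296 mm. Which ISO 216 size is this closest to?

A4 (210 × 297 mm)

Aspect ratio 296/211 ≈ 1.403 — close to the ISO √2 ≈ 1.414.
In the A-series (A0 area = 1 m²): A4 = 210 × 297 mm.
Off by 2 mm total — nearest standard size.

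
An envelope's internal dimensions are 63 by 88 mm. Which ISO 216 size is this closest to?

Aspect ratio 88/63 ≈ 1.397 (ISO target is √2 ≈ 1.414).
In the B-series (B0 = 1000 × 1414 mm): B8 = 62 × 88 mm.
Off by 1 mm total — nearest standard size.

B8 (62 × 88 mm)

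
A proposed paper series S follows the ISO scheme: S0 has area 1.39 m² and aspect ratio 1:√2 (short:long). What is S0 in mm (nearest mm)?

Let the short side be w mm. Then w · w√2 = 1.39 m² = 1,390,000 mm².
w² = 1,390,000/√2, so w ≈ 991.4 mm; long side = w√2 ≈ 1402.1 mm.

991 × 1402 mm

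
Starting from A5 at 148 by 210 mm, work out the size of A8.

A6: ⌊210/2⌋ × 148 = 105 × 148 mm
A7: ⌊148/2⌋ × 105 = 74 × 105 mm
A8: ⌊105/2⌋ × 74 = 52 × 74 mm

52 × 74 mm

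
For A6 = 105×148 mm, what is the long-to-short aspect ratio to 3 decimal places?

1.410

148 / 105 = 1.410
ISO 216 targets √2 ≈ 1.414; the -0.005 deviation is from mm rounding.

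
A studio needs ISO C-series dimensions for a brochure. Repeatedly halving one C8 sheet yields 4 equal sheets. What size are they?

C10

4 = 2^2, so 2 halving steps.
C8 → C9 → … → C10 after 2 steps.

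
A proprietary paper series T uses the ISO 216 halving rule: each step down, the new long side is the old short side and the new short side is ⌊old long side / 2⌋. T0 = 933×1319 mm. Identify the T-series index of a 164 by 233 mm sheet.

T5

T0: 933 × 1319 mm
T1: 659 × 933 mm
T2: 466 × 659 mm
T3: 329 × 466 mm
T4: 233 × 329 mm
T5: 164 × 233 mm
T6: 116 × 164 mm
→ matches T5.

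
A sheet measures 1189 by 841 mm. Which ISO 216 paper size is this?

A0 (841 × 1189 mm)

Aspect ratio 1189/841 ≈ 1.414 — close to the ISO √2 ≈ 1.414.
In the A-series (A0 area = 1 m²): A0 = 841 × 1189 mm.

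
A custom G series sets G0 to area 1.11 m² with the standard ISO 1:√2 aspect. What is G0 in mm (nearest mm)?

886 × 1253 mm

Let the short side be w mm. Then w · w√2 = 1.11 m² = 1,110,000 mm².
w² = 1,110,000/√2, so w ≈ 885.9 mm; long side = w√2 ≈ 1252.9 mm.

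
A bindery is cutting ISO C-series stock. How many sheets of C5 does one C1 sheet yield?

16

Each ISO step halves the sheet: 1 × C1 → 2 × C2 → 4 × C3 → 8 × C4 → …
From C1 to C5 is 4 halving steps: 2^4 = 16.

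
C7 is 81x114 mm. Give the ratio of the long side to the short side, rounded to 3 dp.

1.407

114 / 81 = 1.407
ISO 216 targets √2 ≈ 1.414; the -0.007 deviation is from mm rounding.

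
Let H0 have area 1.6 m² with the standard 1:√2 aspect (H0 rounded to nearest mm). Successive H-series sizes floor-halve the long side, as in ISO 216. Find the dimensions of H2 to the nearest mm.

Let H0's short side be w mm. w · w√2 = 1.6 m² = 1,600,000 mm², so w ≈ 1063.7 mm and w√2 ≈ 1504.2 mm → H0 = 1064 × 1504 mm.
H1: ⌊1504/2⌋ × 1064 = 752 × 1064 mm
H2: ⌊1064/2⌋ × 752 = 532 × 752 mm

532 × 752 mm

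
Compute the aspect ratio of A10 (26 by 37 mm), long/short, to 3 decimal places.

37 / 26 = 1.423
ISO 216 targets √2 ≈ 1.414; the +0.009 deviation is from mm rounding.

1.423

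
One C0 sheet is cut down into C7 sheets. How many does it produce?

128

Each ISO step halves the sheet: 1 × C0 → 2 × C1 → 4 × C2 → 8 × C3 → …
From C0 to C7 is 7 halving steps: 2^7 = 128.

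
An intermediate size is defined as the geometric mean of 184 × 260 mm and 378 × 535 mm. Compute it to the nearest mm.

264 × 373 mm

Short side: √(184 · 378) = √69552 ≈ 263.7 → 264 mm
Long side: √(260 · 535) = √139100 ≈ 373.0 → 373 mm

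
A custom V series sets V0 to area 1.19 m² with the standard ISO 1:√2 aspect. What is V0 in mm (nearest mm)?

917 × 1297 mm

Let the short side be w mm. Then w · w√2 = 1.19 m² = 1,190,000 mm².
w² = 1,190,000/√2, so w ≈ 917.3 mm; long side = w√2 ≈ 1297.3 mm.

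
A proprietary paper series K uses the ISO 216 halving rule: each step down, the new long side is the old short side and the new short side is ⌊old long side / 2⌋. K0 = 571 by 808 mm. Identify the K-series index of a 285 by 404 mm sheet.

K2

K0: 571 × 808 mm
K1: 404 × 571 mm
K2: 285 × 404 mm
K3: 202 × 285 mm
→ matches K2.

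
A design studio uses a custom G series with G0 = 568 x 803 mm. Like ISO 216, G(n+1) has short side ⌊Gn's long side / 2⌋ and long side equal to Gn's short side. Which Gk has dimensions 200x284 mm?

G3

G0: 568 × 803 mm
G1: 401 × 568 mm
G2: 284 × 401 mm
G3: 200 × 284 mm
G4: 142 × 200 mm
→ matches G3.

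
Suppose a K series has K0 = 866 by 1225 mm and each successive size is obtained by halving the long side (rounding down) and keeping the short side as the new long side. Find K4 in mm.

216 × 306 mm

K1: ⌊1225/2⌋ × 866 = 612 × 866 mm
K2: ⌊866/2⌋ × 612 = 433 × 612 mm
K3: ⌊612/2⌋ × 433 = 306 × 433 mm
K4: ⌊433/2⌋ × 306 = 216 × 306 mm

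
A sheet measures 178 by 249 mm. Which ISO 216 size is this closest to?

Aspect ratio 249/178 ≈ 1.399 (ISO target is √2 ≈ 1.414).
In the B-series (B0 = 1000 × 1414 mm): B5 = 176 × 250 mm.
Off by 3 mm total — nearest standard size.

B5 (176 × 250 mm)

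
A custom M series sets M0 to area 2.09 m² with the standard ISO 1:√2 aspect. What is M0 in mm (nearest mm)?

1216 × 1719 mm

Let the short side be w mm. Then w · w√2 = 2.09 m² = 2,090,000 mm².
w² = 2,090,000/√2, so w ≈ 1215.7 mm; long side = w√2 ≈ 1719.2 mm.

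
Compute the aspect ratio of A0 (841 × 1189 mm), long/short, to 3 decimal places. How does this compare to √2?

1.414

1189 / 841 = 1.414
Matches √2 ≈ 1.414 — the ISO 216 defining ratio.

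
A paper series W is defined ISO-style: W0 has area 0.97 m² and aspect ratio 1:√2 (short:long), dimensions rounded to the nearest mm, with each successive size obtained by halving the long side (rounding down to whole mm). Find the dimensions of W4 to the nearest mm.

207 × 292 mm

Let W0's short side be w mm. w · w√2 = 0.97 m² = 970,000 mm², so w ≈ 828.2 mm and w√2 ≈ 1171.2 mm → W0 = 828 × 1171 mm.
W1: ⌊1171/2⌋ × 828 = 585 × 828 mm
W2: ⌊828/2⌋ × 585 = 414 × 585 mm
W3: ⌊585/2⌋ × 414 = 292 × 414 mm
W4: ⌊414/2⌋ × 292 = 207 × 292 mm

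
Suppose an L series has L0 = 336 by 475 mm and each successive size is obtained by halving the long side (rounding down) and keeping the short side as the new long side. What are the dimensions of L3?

L1: ⌊475/2⌋ × 336 = 237 × 336 mm
L2: ⌊336/2⌋ × 237 = 168 × 237 mm
L3: ⌊237/2⌋ × 168 = 118 × 168 mm

118 × 168 mm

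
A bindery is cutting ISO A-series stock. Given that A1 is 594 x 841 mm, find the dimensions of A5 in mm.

148 × 210 mm

A2: ⌊841/2⌋ × 594 = 420 × 594 mm
A3: ⌊594/2⌋ × 420 = 297 × 420 mm
A4: ⌊420/2⌋ × 297 = 210 × 297 mm
A5: ⌊297/2⌋ × 210 = 148 × 210 mm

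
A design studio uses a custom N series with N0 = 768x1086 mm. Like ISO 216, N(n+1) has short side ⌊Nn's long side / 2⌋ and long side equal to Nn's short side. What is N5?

N1: ⌊1086/2⌋ × 768 = 543 × 768 mm
N2: ⌊768/2⌋ × 543 = 384 × 543 mm
N3: ⌊543/2⌋ × 384 = 271 × 384 mm
N4: ⌊384/2⌋ × 271 = 192 × 271 mm
N5: ⌊271/2⌋ × 192 = 135 × 192 mm

135 × 192 mm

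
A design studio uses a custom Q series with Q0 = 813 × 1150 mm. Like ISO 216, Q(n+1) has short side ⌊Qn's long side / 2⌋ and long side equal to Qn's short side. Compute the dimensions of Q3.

287 × 406 mm

Q1: ⌊1150/2⌋ × 813 = 575 × 813 mm
Q2: ⌊813/2⌋ × 575 = 406 × 575 mm
Q3: ⌊575/2⌋ × 406 = 287 × 406 mm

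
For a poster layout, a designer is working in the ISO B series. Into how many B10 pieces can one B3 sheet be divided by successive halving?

Each ISO step halves the sheet: 1 × B3 → 2 × B4 → 4 × B5 → 8 × B6 → …
From B3 to B10 is 7 halving steps: 2^7 = 128.

128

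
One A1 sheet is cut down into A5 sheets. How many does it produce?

Each ISO step halves the sheet: 1 × A1 → 2 × A2 → 4 × A3 → 8 × A4 → …
From A1 to A5 is 4 halving steps: 2^4 = 16.

16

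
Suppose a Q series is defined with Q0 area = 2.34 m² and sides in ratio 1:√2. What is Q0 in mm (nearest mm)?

1286 × 1819 mm

Let the short side be w mm. Then w · w√2 = 2.34 m² = 2,340,000 mm².
w² = 2,340,000/√2, so w ≈ 1286.3 mm; long side = w√2 ≈ 1819.1 mm.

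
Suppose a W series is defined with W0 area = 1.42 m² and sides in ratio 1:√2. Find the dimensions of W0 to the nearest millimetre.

1002 × 1417 mm

Let the short side be w mm. Then w · w√2 = 1.42 m² = 1,420,000 mm².
w² = 1,420,000/√2, so w ≈ 1002.0 mm; long side = w√2 ≈ 1417.1 mm.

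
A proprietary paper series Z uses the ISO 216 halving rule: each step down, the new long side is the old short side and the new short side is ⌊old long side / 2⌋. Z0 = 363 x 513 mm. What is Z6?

45 × 64 mm

Z1 = 256 × 363 mm (from Z0 by 1 halving).
Z2: ⌊363/2⌋ × 256 = 181 × 256 mm
Z3: ⌊256/2⌋ × 181 = 128 × 181 mm
Z4: ⌊181/2⌋ × 128 = 90 × 128 mm
Z5: ⌊128/2⌋ × 90 = 64 × 90 mm
Z6: ⌊90/2⌋ × 64 = 45 × 64 mm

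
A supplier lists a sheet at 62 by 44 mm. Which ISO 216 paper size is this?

Aspect ratio 62/44 ≈ 1.409 — close to the ISO √2 ≈ 1.414.
In the B-series (B0 = 1000 × 1414 mm): B9 = 44 × 62 mm.

B9 (44 × 62 mm)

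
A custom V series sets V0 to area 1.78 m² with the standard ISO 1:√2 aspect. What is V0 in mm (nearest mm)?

1122 × 1587 mm

Let the short side be w mm. Then w · w√2 = 1.78 m² = 1,780,000 mm².
w² = 1,780,000/√2, so w ≈ 1121.9 mm; long side = w√2 ≈ 1586.6 mm.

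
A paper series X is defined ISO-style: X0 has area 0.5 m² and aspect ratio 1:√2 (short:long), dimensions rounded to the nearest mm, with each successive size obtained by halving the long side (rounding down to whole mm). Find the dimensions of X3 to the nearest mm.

210 × 297 mm

Let X0's short side be w mm. w · w√2 = 0.5 m² = 500,000 mm², so w ≈ 594.6 mm and w√2 ≈ 840.9 mm → X0 = 595 × 841 mm.
X1: ⌊841/2⌋ × 595 = 420 × 595 mm
X2: ⌊595/2⌋ × 420 = 297 × 420 mm
X3: ⌊420/2⌋ × 297 = 210 × 297 mm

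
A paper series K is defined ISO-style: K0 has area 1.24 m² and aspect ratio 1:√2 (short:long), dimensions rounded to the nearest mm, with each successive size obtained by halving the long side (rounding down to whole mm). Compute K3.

Let K0's short side be w mm. w · w√2 = 1.24 m² = 1,240,000 mm², so w ≈ 936.4 mm and w√2 ≈ 1324.2 mm → K0 = 936 × 1324 mm.
K1: ⌊1324/2⌋ × 936 = 662 × 936 mm
K2: ⌊936/2⌋ × 662 = 468 × 662 mm
K3: ⌊662/2⌋ × 468 = 331 × 468 mm

331 × 468 mm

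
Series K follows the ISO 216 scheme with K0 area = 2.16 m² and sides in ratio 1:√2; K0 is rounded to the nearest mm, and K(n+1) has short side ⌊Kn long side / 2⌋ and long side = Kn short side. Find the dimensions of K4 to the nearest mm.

309 × 437 mm

Let K0's short side be w mm. w · w√2 = 2.16 m² = 2,160,000 mm², so w ≈ 1235.9 mm and w√2 ≈ 1747.8 mm → K0 = 1236 × 1748 mm.
K1: ⌊1748/2⌋ × 1236 = 874 × 1236 mm
K2: ⌊1236/2⌋ × 874 = 618 × 874 mm
K3: ⌊874/2⌋ × 618 = 437 × 618 mm
K4: ⌊618/2⌋ × 437 = 309 × 437 mm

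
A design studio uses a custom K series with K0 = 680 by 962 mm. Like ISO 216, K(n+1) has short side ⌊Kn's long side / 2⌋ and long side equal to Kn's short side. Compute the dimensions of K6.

85 × 120 mm

K1: ⌊962/2⌋ × 680 = 481 × 680 mm
K2: ⌊680/2⌋ × 481 = 340 × 481 mm
K3: ⌊481/2⌋ × 340 = 240 × 340 mm
K4: ⌊340/2⌋ × 240 = 170 × 240 mm
K5: ⌊240/2⌋ × 170 = 120 × 170 mm
K6: ⌊170/2⌋ × 120 = 85 × 120 mm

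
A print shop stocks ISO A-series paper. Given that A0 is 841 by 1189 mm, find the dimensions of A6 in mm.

A1: ⌊1189/2⌋ × 841 = 594 × 841 mm
A2: ⌊841/2⌋ × 594 = 420 × 594 mm
A3: ⌊594/2⌋ × 420 = 297 × 420 mm
A4: ⌊420/2⌋ × 297 = 210 × 297 mm
A5: ⌊297/2⌋ × 210 = 148 × 210 mm
A6: ⌊210/2⌋ × 148 = 105 × 148 mm

105 × 148 mm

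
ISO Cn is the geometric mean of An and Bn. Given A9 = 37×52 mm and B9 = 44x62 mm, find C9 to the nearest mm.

40 × 57 mm

Short side: √(37 · 44) = √1628 ≈ 40.3 → 40 mm
Long side: √(52 · 62) = √3224 ≈ 56.8 → 57 mm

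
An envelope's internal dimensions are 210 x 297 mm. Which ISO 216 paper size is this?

A4 (210 × 297 mm)

Aspect ratio 297/210 ≈ 1.414 — close to the ISO √2 ≈ 1.414.
In the A-series (A0 area = 1 m²): A4 = 210 × 297 mm.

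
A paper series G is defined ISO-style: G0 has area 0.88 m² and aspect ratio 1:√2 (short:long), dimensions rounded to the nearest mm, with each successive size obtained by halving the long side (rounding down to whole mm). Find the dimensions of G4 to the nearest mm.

Let G0's short side be w mm. w · w√2 = 0.88 m² = 880,000 mm², so w ≈ 788.8 mm and w√2 ≈ 1115.6 mm → G0 = 789 × 1116 mm.
G1: ⌊1116/2⌋ × 789 = 558 × 789 mm
G2: ⌊789/2⌋ × 558 = 394 × 558 mm
G3: ⌊558/2⌋ × 394 = 279 × 394 mm
G4: ⌊394/2⌋ × 279 = 197 × 279 mm

197 × 279 mm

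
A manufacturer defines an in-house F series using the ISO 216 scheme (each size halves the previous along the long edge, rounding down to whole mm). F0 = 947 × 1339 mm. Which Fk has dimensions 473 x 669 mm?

F2

F0: 947 × 1339 mm
F1: 669 × 947 mm
F2: 473 × 669 mm
F3: 334 × 473 mm
→ matches F2.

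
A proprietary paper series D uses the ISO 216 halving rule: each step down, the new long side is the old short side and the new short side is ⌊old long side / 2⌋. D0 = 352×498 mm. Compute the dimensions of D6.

44 × 62 mm

D1: ⌊498/2⌋ × 352 = 249 × 352 mm
D2: ⌊352/2⌋ × 249 = 176 × 249 mm
D3: ⌊249/2⌋ × 176 = 124 × 176 mm
D4: ⌊176/2⌋ × 124 = 88 × 124 mm
D5: ⌊124/2⌋ × 88 = 62 × 88 mm
D6: ⌊88/2⌋ × 62 = 44 × 62 mm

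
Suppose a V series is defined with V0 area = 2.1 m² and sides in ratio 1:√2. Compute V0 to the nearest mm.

1219 × 1723 mm

Let the short side be w mm. Then w · w√2 = 2.1 m² = 2,100,000 mm².
w² = 2,100,000/√2, so w ≈ 1218.6 mm; long side = w√2 ≈ 1723.3 mm.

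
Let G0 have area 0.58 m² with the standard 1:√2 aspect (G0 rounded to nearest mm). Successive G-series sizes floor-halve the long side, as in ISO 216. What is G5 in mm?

Let G0's short side be w mm. w · w√2 = 0.58 m² = 580,000 mm², so w ≈ 640.4 mm and w√2 ≈ 905.7 mm → G0 = 640 × 906 mm.
G1: ⌊906/2⌋ × 640 = 453 × 640 mm
G2: ⌊640/2⌋ × 453 = 320 × 453 mm
G3: ⌊453/2⌋ × 320 = 226 × 320 mm
G4: ⌊320/2⌋ × 226 = 160 × 226 mm
G5: ⌊226/2⌋ × 160 = 113 × 160 mm

113 × 160 mm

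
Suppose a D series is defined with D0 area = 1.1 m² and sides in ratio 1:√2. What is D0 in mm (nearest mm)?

Let the short side be w mm. Then w · w√2 = 1.1 m² = 1,100,000 mm².
w² = 1,100,000/√2, so w ≈ 881.9 mm; long side = w√2 ≈ 1247.3 mm.

882 × 1247 mm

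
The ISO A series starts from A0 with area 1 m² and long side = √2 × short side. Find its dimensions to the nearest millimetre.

841 × 1189 mm

Let the short side be w mm. Then the long side is w√2 and w · w√2 = 10⁶ mm².
w² = 10⁶/√2, so w = 1000 / 2^(1/4) ≈ 840.9 mm; long side = 1000 · 2^(1/4) ≈ 1189.2 mm.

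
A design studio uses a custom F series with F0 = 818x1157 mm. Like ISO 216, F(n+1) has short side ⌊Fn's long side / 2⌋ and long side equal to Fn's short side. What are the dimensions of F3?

289 × 409 mm

F1: ⌊1157/2⌋ × 818 = 578 × 818 mm
F2: ⌊818/2⌋ × 578 = 409 × 578 mm
F3: ⌊578/2⌋ × 409 = 289 × 409 mm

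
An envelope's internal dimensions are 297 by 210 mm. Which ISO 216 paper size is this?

Aspect ratio 297/210 ≈ 1.414 — close to the ISO √2 ≈ 1.414.
In the A-series (A0 area = 1 m²): A4 = 210 × 297 mm.

A4 (210 × 297 mm)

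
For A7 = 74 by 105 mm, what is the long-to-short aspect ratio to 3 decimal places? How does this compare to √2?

1.419

105 / 74 = 1.419
ISO 216 targets √2 ≈ 1.414; the +0.005 deviation is from mm rounding.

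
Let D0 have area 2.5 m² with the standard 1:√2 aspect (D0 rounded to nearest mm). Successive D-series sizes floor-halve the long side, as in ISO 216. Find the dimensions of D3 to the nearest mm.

470 × 665 mm

Let D0's short side be w mm. w · w√2 = 2.5 m² = 2,500,000 mm², so w ≈ 1329.6 mm and w√2 ≈ 1880.3 mm → D0 = 1330 × 1880 mm.
D1: ⌊1880/2⌋ × 1330 = 940 × 1330 mm
D2: ⌊1330/2⌋ × 940 = 665 × 940 mm
D3: ⌊940/2⌋ × 665 = 470 × 665 mm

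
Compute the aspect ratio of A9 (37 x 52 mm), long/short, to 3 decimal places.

52 / 37 = 1.405
ISO 216 targets √2 ≈ 1.414; the -0.009 deviation is from mm rounding.

1.405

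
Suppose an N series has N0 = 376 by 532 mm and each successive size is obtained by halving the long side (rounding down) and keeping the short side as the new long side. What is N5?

N1: ⌊532/2⌋ × 376 = 266 × 376 mm
N2: ⌊376/2⌋ × 266 = 188 × 266 mm
N3: ⌊266/2⌋ × 188 = 133 × 188 mm
N4: ⌊188/2⌋ × 133 = 94 × 133 mm
N5: ⌊133/2⌋ × 94 = 66 × 94 mm

66 × 94 mm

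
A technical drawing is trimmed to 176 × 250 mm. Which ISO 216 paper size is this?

B5 (176 × 250 mm)

Aspect ratio 250/176 ≈ 1.420 — close to the ISO √2 ≈ 1.414.
In the B-series (B0 = 1000 × 1414 mm): B5 = 176 × 250 mm.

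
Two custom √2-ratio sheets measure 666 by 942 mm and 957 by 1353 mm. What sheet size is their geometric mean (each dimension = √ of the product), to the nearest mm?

Short side: √(666 · 957) = √637362 ≈ 798.3 → 798 mm
Long side: √(942 · 1353) = √1274526 ≈ 1128.9 → 1129 mm

798 × 1129 mm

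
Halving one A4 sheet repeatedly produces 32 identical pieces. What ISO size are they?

A9

32 = 2^5, so 5 halving steps.
A4 → A5 → … → A9 after 5 steps.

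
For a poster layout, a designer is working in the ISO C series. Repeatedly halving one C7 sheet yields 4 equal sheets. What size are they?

4 = 2^2, so 2 halving steps.
C7 → C8 → … → C9 after 2 steps.

C9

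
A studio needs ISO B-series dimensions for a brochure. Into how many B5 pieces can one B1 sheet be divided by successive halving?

Each ISO step halves the sheet: 1 × B1 → 2 × B2 → 4 × B3 → 8 × B4 → …
From B1 to B5 is 4 halving steps: 2^4 = 16.

16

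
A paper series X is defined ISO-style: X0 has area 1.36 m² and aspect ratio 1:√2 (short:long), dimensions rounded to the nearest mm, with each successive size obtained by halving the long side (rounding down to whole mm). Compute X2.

490 × 693 mm

Let X0's short side be w mm. w · w√2 = 1.36 m² = 1,360,000 mm², so w ≈ 980.6 mm and w√2 ≈ 1386.8 mm → X0 = 981 × 1387 mm.
X1: ⌊1387/2⌋ × 981 = 693 × 981 mm
X2: ⌊981/2⌋ × 693 = 490 × 693 mm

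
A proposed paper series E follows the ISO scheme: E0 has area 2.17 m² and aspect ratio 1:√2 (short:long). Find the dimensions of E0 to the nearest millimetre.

Let the short side be w mm. Then w · w√2 = 2.17 m² = 2,170,000 mm².
w² = 2,170,000/√2, so w ≈ 1238.7 mm; long side = w√2 ≈ 1751.8 mm.

1239 × 1752 mm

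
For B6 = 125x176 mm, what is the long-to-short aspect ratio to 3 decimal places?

1.408

176 / 125 = 1.408
ISO 216 targets √2 ≈ 1.414; the -0.006 deviation is from mm rounding.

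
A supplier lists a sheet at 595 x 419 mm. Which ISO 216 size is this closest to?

A2 (420 × 594 mm)

Aspect ratio 595/419 ≈ 1.420 — close to the ISO √2 ≈ 1.414.
In the A-series (A0 area = 1 m²): A2 = 420 × 594 mm.
Off by 2 mm total — nearest standard size.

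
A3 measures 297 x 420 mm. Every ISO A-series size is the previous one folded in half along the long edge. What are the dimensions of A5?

A4: ⌊420/2⌋ × 297 = 210 × 297 mm
A5: ⌊297/2⌋ × 210 = 148 × 210 mm

148 × 210 mm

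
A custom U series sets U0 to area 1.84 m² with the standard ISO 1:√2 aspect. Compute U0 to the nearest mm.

Let the short side be w mm. Then w · w√2 = 1.84 m² = 1,840,000 mm².
w² = 1,840,000/√2, so w ≈ 1140.6 mm; long side = w√2 ≈ 1613.1 mm.

1141 × 1613 mm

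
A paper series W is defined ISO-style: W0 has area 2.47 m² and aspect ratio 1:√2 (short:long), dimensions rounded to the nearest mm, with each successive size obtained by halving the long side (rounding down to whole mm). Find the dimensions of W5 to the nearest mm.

233 × 330 mm

Let W0's short side be w mm. w · w√2 = 2.47 m² = 2,470,000 mm², so w ≈ 1321.6 mm and w√2 ≈ 1869.0 mm → W0 = 1322 × 1869 mm.
W1: ⌊1869/2⌋ × 1322 = 934 × 1322 mm
W2: ⌊1322/2⌋ × 934 = 661 × 934 mm
W3: ⌊934/2⌋ × 661 = 467 × 661 mm
W4: ⌊661/2⌋ × 467 = 330 × 467 mm
W5: ⌊467/2⌋ × 330 = 233 × 330 mm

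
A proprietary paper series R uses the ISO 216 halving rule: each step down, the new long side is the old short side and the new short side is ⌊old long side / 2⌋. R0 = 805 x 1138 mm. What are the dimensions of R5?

R1 = 569 × 805 mm (from R0 by 1 halving).
R2: ⌊805/2⌋ × 569 = 402 × 569 mm
R3: ⌊569/2⌋ × 402 = 284 × 402 mm
R4: ⌊402/2⌋ × 284 = 201 × 284 mm
R5: ⌊284/2⌋ × 201 = 142 × 201 mm

142 × 201 mm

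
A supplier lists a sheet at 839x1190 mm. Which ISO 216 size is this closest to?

A0 (841 × 1189 mm)

Aspect ratio 1190/839 ≈ 1.418 — close to the ISO √2 ≈ 1.414.
In the A-series (A0 area = 1 m²): A0 = 841 × 1189 mm.
Off by 3 mm total — nearest standard size.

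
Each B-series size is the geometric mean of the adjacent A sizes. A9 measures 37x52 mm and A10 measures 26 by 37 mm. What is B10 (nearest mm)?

Short side: √(37 · 26) = √962 ≈ 31.0 → 31 mm
Long side: √(52 · 37) = √1924 ≈ 43.9 → 44 mm

31 × 44 mm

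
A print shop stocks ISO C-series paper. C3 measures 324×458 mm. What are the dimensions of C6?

114 × 162 mm

C4: ⌊458/2⌋ × 324 = 229 × 324 mm
C5: ⌊324/2⌋ × 229 = 162 × 229 mm
C6: ⌊229/2⌋ × 162 = 114 × 162 mm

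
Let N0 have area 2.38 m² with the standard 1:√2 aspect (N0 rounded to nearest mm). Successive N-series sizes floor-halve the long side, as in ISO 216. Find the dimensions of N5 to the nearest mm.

Let N0's short side be w mm. w · w√2 = 2.38 m² = 2,380,000 mm², so w ≈ 1297.3 mm and w√2 ≈ 1834.6 mm → N0 = 1297 × 1835 mm.
N1: ⌊1835/2⌋ × 1297 = 917 × 1297 mm
N2: ⌊1297/2⌋ × 917 = 648 × 917 mm
N3: ⌊917/2⌋ × 648 = 458 × 648 mm
N4: ⌊648/2⌋ × 458 = 324 × 458 mm
N5: ⌊458/2⌋ × 324 = 229 × 324 mm

229 × 324 mm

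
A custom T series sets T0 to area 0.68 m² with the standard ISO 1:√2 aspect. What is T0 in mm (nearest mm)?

693 × 981 mm

Let the short side be w mm. Then w · w√2 = 0.68 m² = 680,000 mm².
w² = 680,000/√2, so w ≈ 693.4 mm; long side = w√2 ≈ 980.6 mm.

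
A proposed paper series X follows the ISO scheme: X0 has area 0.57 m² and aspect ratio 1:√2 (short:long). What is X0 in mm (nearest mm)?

635 × 898 mm

Let the short side be w mm. Then w · w√2 = 0.57 m² = 570,000 mm².
w² = 570,000/√2, so w ≈ 634.9 mm; long side = w√2 ≈ 897.8 mm.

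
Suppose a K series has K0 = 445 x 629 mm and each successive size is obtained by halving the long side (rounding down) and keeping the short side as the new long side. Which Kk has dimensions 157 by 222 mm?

K3

K0: 445 × 629 mm
K1: 314 × 445 mm
K2: 222 × 314 mm
K3: 157 × 222 mm
K4: 111 × 157 mm
→ matches K3.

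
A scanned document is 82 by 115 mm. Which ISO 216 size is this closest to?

Aspect ratio 115/82 ≈ 1.402 — close to the ISO √2 ≈ 1.414.
In the C-series (envelope sizes, between A and B): C7 = 81 × 114 mm.
Off by 2 mm total — nearest standard size.

C7 (81 × 114 mm)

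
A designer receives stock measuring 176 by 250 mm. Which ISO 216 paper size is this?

B5 (176 × 250 mm)

Aspect ratio 250/176 ≈ 1.420 — close to the ISO √2 ≈ 1.414.
In the B-series (B0 = 1000 × 1414 mm): B5 = 176 × 250 mm.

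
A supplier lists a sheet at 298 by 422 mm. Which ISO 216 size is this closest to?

Aspect ratio 422/298 ≈ 1.416 — close to the ISO √2 ≈ 1.414.
In the A-series (A0 area = 1 m²): A3 = 297 × 420 mm.
Off by 3 mm total — nearest standard size.

A3 (297 × 420 mm)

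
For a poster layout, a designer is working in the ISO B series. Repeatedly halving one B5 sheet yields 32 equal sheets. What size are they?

32 = 2^5, so 5 halving steps.
B5 → B6 → … → B10 after 5 steps.

B10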